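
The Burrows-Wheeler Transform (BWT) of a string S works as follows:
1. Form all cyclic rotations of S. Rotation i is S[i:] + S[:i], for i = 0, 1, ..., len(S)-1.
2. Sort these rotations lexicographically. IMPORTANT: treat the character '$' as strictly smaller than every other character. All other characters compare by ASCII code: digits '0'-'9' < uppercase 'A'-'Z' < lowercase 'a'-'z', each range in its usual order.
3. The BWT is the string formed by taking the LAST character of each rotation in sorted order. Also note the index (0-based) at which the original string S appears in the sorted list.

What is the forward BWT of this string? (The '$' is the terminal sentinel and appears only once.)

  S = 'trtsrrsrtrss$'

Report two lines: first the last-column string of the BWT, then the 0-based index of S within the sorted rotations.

All 13 rotations (rotation i = S[i:]+S[:i]):
  rot[0] = trtsrrsrtrss$
  rot[1] = rtsrrsrtrss$t
  rot[2] = tsrrsrtrss$tr
  rot[3] = srrsrtrss$trt
  rot[4] = rrsrtrss$trts
  rot[5] = rsrtrss$trtsr
  rot[6] = srtrss$trtsrr
  rot[7] = rtrss$trtsrrs
  rot[8] = trss$trtsrrsr
  rot[9] = rss$trtsrrsrt
  rot[10] = ss$trtsrrsrtr
  rot[11] = s$trtsrrsrtrs
  rot[12] = $trtsrrsrtrss
Sorted (with $ < everything):
  sorted[0] = $trtsrrsrtrss  (last char: 's')
  sorted[1] = rrsrtrss$trts  (last char: 's')
  sorted[2] = rsrtrss$trtsr  (last char: 'r')
  sorted[3] = rss$trtsrrsrt  (last char: 't')
  sorted[4] = rtrss$trtsrrs  (last char: 's')
  sorted[5] = rtsrrsrtrss$t  (last char: 't')
  sorted[6] = s$trtsrrsrtrs  (last char: 's')
  sorted[7] = srrsrtrss$trt  (last char: 't')
  sorted[8] = srtrss$trtsrr  (last char: 'r')
  sorted[9] = ss$trtsrrsrtr  (last char: 'r')
  sorted[10] = trss$trtsrrsr  (last char: 'r')
  sorted[11] = trtsrrsrtrss$  (last char: '$')
  sorted[12] = tsrrsrtrss$tr  (last char: 'r')
Last column: ssrtststrrr$r
Original string S is at sorted index 11

Answer: ssrtststrrr$r
11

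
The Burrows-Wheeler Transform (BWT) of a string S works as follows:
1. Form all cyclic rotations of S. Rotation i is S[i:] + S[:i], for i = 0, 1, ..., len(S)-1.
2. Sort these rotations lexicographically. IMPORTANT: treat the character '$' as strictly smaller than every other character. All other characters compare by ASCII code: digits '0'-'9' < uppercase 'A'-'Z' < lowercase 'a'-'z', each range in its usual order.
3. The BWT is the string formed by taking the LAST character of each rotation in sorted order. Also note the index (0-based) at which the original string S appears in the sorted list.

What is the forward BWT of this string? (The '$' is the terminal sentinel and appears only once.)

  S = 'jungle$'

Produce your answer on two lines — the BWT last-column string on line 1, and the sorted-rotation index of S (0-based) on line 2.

Answer: eln$guj
3

Derivation:
All 7 rotations (rotation i = S[i:]+S[:i]):
  rot[0] = jungle$
  rot[1] = ungle$j
  rot[2] = ngle$ju
  rot[3] = gle$jun
  rot[4] = le$jung
  rot[5] = e$jungl
  rot[6] = $jungle
Sorted (with $ < everything):
  sorted[0] = $jungle  (last char: 'e')
  sorted[1] = e$jungl  (last char: 'l')
  sorted[2] = gle$jun  (last char: 'n')
  sorted[3] = jungle$  (last char: '$')
  sorted[4] = le$jung  (last char: 'g')
  sorted[5] = ngle$ju  (last char: 'u')
  sorted[6] = ungle$j  (last char: 'j')
Last column: eln$guj
Original string S is at sorted index 3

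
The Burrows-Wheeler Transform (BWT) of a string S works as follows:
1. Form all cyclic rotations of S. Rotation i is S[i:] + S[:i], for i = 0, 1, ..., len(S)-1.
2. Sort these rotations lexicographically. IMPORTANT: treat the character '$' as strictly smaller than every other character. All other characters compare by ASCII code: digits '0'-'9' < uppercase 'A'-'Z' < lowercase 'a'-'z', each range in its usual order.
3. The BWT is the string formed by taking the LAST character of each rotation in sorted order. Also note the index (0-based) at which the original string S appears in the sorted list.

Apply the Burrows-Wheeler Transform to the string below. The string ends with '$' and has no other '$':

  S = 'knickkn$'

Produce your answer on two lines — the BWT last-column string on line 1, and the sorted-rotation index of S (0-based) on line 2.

All 8 rotations (rotation i = S[i:]+S[:i]):
  rot[0] = knickkn$
  rot[1] = nickkn$k
  rot[2] = ickkn$kn
  rot[3] = ckkn$kni
  rot[4] = kkn$knic
  rot[5] = kn$knick
  rot[6] = n$knickk
  rot[7] = $knickkn
Sorted (with $ < everything):
  sorted[0] = $knickkn  (last char: 'n')
  sorted[1] = ckkn$kni  (last char: 'i')
  sorted[2] = ickkn$kn  (last char: 'n')
  sorted[3] = kkn$knic  (last char: 'c')
  sorted[4] = kn$knick  (last char: 'k')
  sorted[5] = knickkn$  (last char: '$')
  sorted[6] = n$knickk  (last char: 'k')
  sorted[7] = nickkn$k  (last char: 'k')
Last column: ninck$kk
Original string S is at sorted index 5

Answer: ninck$kk
5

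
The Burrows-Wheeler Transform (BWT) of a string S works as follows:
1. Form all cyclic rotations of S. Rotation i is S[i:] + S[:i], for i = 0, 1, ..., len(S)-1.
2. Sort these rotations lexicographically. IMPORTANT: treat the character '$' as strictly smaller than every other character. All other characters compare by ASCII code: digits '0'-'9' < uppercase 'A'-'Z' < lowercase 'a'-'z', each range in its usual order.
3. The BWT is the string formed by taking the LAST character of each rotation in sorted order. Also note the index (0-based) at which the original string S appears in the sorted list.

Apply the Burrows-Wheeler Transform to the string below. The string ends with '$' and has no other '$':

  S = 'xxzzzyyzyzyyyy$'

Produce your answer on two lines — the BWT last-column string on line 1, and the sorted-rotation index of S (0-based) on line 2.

Answer: y$xyyyzzzyyzyzx
1

Derivation:
All 15 rotations (rotation i = S[i:]+S[:i]):
  rot[0] = xxzzzyyzyzyyyy$
  rot[1] = xzzzyyzyzyyyy$x
  rot[2] = zzzyyzyzyyyy$xx
  rot[3] = zzyyzyzyyyy$xxz
  rot[4] = zyyzyzyyyy$xxzz
  rot[5] = yyzyzyyyy$xxzzz
  rot[6] = yzyzyyyy$xxzzzy
  rot[7] = zyzyyyy$xxzzzyy
  rot[8] = yzyyyy$xxzzzyyz
  rot[9] = zyyyy$xxzzzyyzy
  rot[10] = yyyy$xxzzzyyzyz
  rot[11] = yyy$xxzzzyyzyzy
  rot[12] = yy$xxzzzyyzyzyy
  rot[13] = y$xxzzzyyzyzyyy
  rot[14] = $xxzzzyyzyzyyyy
Sorted (with $ < everything):
  sorted[0] = $xxzzzyyzyzyyyy  (last char: 'y')
  sorted[1] = xxzzzyyzyzyyyy$  (last char: '$')
  sorted[2] = xzzzyyzyzyyyy$x  (last char: 'x')
  sorted[3] = y$xxzzzyyzyzyyy  (last char: 'y')
  sorted[4] = yy$xxzzzyyzyzyy  (last char: 'y')
  sorted[5] = yyy$xxzzzyyzyzy  (last char: 'y')
  sorted[6] = yyyy$xxzzzyyzyz  (last char: 'z')
  sorted[7] = yyzyzyyyy$xxzzz  (last char: 'z')
  sorted[8] = yzyyyy$xxzzzyyz  (last char: 'z')
  sorted[9] = yzyzyyyy$xxzzzy  (last char: 'y')
  sorted[10] = zyyyy$xxzzzyyzy  (last char: 'y')
  sorted[11] = zyyzyzyyyy$xxzz  (last char: 'z')
  sorted[12] = zyzyyyy$xxzzzyy  (last char: 'y')
  sorted[13] = zzyyzyzyyyy$xxz  (last char: 'z')
  sorted[14] = zzzyyzyzyyyy$xx  (last char: 'x')
Last column: y$xyyyzzzyyzyzx
Original string S is at sorted index 1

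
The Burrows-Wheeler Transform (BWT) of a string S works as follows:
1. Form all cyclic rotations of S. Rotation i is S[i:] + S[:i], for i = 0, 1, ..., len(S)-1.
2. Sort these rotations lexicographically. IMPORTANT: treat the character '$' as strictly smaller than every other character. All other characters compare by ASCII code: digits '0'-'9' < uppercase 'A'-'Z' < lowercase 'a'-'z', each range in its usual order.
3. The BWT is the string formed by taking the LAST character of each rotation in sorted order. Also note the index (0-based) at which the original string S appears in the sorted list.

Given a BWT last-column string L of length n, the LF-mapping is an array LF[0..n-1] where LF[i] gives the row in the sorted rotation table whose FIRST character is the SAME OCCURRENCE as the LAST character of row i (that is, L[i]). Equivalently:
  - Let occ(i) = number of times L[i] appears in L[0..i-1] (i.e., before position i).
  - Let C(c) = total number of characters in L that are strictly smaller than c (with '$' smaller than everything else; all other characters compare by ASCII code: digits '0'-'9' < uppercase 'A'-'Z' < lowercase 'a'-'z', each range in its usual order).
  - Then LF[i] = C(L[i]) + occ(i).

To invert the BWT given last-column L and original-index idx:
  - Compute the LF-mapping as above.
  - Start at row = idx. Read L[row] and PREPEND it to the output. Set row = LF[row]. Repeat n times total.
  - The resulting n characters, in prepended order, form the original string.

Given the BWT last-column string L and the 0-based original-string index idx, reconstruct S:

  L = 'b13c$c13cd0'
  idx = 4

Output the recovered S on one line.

Answer: 310dcc3c1b$

Derivation:
LF mapping: 6 2 4 7 0 8 3 5 9 10 1
Walk LF starting at row 4, prepending L[row]:
  step 1: row=4, L[4]='$', prepend. Next row=LF[4]=0
  step 2: row=0, L[0]='b', prepend. Next row=LF[0]=6
  step 3: row=6, L[6]='1', prepend. Next row=LF[6]=3
  step 4: row=3, L[3]='c', prepend. Next row=LF[3]=7
  step 5: row=7, L[7]='3', prepend. Next row=LF[7]=5
  step 6: row=5, L[5]='c', prepend. Next row=LF[5]=8
  step 7: row=8, L[8]='c', prepend. Next row=LF[8]=9
  step 8: row=9, L[9]='d', prepend. Next row=LF[9]=10
  step 9: row=10, L[10]='0', prepend. Next row=LF[10]=1
  step 10: row=1, L[1]='1', prepend. Next row=LF[1]=2
  step 11: row=2, L[2]='3', prepend. Next row=LF[2]=4
Reversed output: 310dcc3c1b$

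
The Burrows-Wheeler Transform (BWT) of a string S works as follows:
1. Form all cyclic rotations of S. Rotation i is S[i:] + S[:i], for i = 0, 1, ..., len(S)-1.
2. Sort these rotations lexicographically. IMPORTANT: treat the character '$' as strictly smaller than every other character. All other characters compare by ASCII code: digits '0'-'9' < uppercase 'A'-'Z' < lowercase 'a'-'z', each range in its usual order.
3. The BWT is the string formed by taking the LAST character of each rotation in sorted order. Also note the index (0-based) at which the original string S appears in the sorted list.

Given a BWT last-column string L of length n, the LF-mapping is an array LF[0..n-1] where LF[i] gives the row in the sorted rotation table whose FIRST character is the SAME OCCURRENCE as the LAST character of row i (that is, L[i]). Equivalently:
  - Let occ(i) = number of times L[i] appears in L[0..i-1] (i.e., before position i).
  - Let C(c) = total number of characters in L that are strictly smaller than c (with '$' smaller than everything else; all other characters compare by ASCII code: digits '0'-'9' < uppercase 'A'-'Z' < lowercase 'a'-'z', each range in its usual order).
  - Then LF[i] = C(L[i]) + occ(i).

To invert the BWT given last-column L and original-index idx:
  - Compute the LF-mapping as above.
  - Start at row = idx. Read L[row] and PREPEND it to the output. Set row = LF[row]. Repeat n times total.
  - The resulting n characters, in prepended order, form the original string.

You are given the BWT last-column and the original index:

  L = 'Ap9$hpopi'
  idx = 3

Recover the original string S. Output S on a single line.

LF mapping: 2 6 1 0 3 7 5 8 4
Walk LF starting at row 3, prepending L[row]:
  step 1: row=3, L[3]='$', prepend. Next row=LF[3]=0
  step 2: row=0, L[0]='A', prepend. Next row=LF[0]=2
  step 3: row=2, L[2]='9', prepend. Next row=LF[2]=1
  step 4: row=1, L[1]='p', prepend. Next row=LF[1]=6
  step 5: row=6, L[6]='o', prepend. Next row=LF[6]=5
  step 6: row=5, L[5]='p', prepend. Next row=LF[5]=7
  step 7: row=7, L[7]='p', prepend. Next row=LF[7]=8
  step 8: row=8, L[8]='i', prepend. Next row=LF[8]=4
  step 9: row=4, L[4]='h', prepend. Next row=LF[4]=3
Reversed output: hippop9A$

Answer: hippop9A$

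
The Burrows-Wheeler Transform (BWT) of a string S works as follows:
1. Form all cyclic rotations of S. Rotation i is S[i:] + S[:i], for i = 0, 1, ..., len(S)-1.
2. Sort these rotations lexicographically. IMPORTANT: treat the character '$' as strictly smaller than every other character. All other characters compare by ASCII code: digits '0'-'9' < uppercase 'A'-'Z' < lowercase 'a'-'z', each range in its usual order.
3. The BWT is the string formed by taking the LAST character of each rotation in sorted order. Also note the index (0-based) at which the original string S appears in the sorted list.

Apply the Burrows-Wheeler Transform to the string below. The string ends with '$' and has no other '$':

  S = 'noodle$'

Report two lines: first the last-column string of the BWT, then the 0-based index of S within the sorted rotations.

All 7 rotations (rotation i = S[i:]+S[:i]):
  rot[0] = noodle$
  rot[1] = oodle$n
  rot[2] = odle$no
  rot[3] = dle$noo
  rot[4] = le$nood
  rot[5] = e$noodl
  rot[6] = $noodle
Sorted (with $ < everything):
  sorted[0] = $noodle  (last char: 'e')
  sorted[1] = dle$noo  (last char: 'o')
  sorted[2] = e$noodl  (last char: 'l')
  sorted[3] = le$nood  (last char: 'd')
  sorted[4] = noodle$  (last char: '$')
  sorted[5] = odle$no  (last char: 'o')
  sorted[6] = oodle$n  (last char: 'n')
Last column: eold$on
Original string S is at sorted index 4

Answer: eold$on
4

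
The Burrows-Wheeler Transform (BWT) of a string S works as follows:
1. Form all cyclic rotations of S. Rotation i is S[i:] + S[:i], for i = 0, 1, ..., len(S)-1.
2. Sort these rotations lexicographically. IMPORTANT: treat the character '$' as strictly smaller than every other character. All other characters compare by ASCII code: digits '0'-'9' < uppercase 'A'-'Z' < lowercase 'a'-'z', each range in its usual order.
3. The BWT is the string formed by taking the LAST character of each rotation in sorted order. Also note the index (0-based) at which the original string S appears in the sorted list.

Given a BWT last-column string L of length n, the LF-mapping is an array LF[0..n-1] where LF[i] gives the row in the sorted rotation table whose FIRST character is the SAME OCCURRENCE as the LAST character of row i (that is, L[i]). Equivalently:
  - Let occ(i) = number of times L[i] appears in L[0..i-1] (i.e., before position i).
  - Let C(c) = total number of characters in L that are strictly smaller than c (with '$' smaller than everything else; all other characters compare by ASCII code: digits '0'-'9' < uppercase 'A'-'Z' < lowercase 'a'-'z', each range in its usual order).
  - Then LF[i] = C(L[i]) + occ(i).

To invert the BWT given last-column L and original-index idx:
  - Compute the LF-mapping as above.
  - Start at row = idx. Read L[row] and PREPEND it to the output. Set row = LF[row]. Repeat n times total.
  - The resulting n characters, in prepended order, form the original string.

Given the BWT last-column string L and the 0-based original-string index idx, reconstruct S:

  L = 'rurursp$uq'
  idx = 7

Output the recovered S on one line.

LF mapping: 3 7 4 8 5 6 1 0 9 2
Walk LF starting at row 7, prepending L[row]:
  step 1: row=7, L[7]='$', prepend. Next row=LF[7]=0
  step 2: row=0, L[0]='r', prepend. Next row=LF[0]=3
  step 3: row=3, L[3]='u', prepend. Next row=LF[3]=8
  step 4: row=8, L[8]='u', prepend. Next row=LF[8]=9
  step 5: row=9, L[9]='q', prepend. Next row=LF[9]=2
  step 6: row=2, L[2]='r', prepend. Next row=LF[2]=4
  step 7: row=4, L[4]='r', prepend. Next row=LF[4]=5
  step 8: row=5, L[5]='s', prepend. Next row=LF[5]=6
  step 9: row=6, L[6]='p', prepend. Next row=LF[6]=1
  step 10: row=1, L[1]='u', prepend. Next row=LF[1]=7
Reversed output: upsrrquur$

Answer: upsrrquur$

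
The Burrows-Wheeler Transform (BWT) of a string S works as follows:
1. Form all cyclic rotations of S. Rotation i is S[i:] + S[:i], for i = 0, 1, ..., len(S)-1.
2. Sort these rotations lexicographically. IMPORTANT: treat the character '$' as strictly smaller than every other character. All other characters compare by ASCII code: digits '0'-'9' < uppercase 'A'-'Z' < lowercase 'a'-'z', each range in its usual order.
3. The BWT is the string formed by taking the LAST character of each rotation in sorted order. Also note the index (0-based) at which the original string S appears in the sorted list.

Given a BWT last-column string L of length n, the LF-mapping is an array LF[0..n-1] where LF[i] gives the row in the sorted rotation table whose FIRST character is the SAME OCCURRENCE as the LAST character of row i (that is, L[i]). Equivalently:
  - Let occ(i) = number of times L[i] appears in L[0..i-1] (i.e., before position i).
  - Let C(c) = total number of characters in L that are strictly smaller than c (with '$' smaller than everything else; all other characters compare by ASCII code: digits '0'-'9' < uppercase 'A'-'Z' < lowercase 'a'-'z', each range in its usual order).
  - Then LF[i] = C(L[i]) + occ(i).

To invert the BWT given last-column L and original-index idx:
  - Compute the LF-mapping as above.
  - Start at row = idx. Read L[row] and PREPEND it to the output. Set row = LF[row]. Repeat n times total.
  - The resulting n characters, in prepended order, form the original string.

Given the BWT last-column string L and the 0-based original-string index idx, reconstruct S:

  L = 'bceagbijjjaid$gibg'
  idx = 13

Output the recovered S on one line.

Answer: igjgbbjeagijdicab$

Derivation:
LF mapping: 3 6 8 1 9 4 12 15 16 17 2 13 7 0 10 14 5 11
Walk LF starting at row 13, prepending L[row]:
  step 1: row=13, L[13]='$', prepend. Next row=LF[13]=0
  step 2: row=0, L[0]='b', prepend. Next row=LF[0]=3
  step 3: row=3, L[3]='a', prepend. Next row=LF[3]=1
  step 4: row=1, L[1]='c', prepend. Next row=LF[1]=6
  step 5: row=6, L[6]='i', prepend. Next row=LF[6]=12
  step 6: row=12, L[12]='d', prepend. Next row=LF[12]=7
  step 7: row=7, L[7]='j', prepend. Next row=LF[7]=15
  step 8: row=15, L[15]='i', prepend. Next row=LF[15]=14
  step 9: row=14, L[14]='g', prepend. Next row=LF[14]=10
  step 10: row=10, L[10]='a', prepend. Next row=LF[10]=2
  step 11: row=2, L[2]='e', prepend. Next row=LF[2]=8
  step 12: row=8, L[8]='j', prepend. Next row=LF[8]=16
  step 13: row=16, L[16]='b', prepend. Next row=LF[16]=5
  step 14: row=5, L[5]='b', prepend. Next row=LF[5]=4
  step 15: row=4, L[4]='g', prepend. Next row=LF[4]=9
  step 16: row=9, L[9]='j', prepend. Next row=LF[9]=17
  step 17: row=17, L[17]='g', prepend. Next row=LF[17]=11
  step 18: row=11, L[11]='i', prepend. Next row=LF[11]=13
Reversed output: igjgbbjeagijdicab$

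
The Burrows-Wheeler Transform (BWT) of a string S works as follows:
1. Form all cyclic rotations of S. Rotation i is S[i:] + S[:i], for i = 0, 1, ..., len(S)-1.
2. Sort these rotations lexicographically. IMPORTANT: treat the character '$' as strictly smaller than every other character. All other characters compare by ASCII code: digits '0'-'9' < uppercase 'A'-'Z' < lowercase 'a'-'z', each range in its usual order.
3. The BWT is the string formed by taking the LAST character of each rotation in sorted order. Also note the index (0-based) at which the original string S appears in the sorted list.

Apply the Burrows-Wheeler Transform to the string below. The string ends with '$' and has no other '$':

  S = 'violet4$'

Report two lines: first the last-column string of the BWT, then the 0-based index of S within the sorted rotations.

Answer: 4tlvoie$
7

Derivation:
All 8 rotations (rotation i = S[i:]+S[:i]):
  rot[0] = violet4$
  rot[1] = iolet4$v
  rot[2] = olet4$vi
  rot[3] = let4$vio
  rot[4] = et4$viol
  rot[5] = t4$viole
  rot[6] = 4$violet
  rot[7] = $violet4
Sorted (with $ < everything):
  sorted[0] = $violet4  (last char: '4')
  sorted[1] = 4$violet  (last char: 't')
  sorted[2] = et4$viol  (last char: 'l')
  sorted[3] = iolet4$v  (last char: 'v')
  sorted[4] = let4$vio  (last char: 'o')
  sorted[5] = olet4$vi  (last char: 'i')
  sorted[6] = t4$viole  (last char: 'e')
  sorted[7] = violet4$  (last char: '$')
Last column: 4tlvoie$
Original string S is at sorted index 7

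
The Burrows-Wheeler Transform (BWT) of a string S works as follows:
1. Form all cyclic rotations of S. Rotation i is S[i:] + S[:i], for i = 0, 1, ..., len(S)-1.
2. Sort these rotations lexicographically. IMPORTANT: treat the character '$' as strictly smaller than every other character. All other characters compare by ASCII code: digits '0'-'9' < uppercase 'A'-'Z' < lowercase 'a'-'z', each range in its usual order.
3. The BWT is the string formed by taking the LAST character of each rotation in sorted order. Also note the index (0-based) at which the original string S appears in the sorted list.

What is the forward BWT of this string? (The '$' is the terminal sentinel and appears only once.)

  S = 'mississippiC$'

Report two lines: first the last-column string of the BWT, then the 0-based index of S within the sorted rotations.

Answer: Cipssm$pissii
6

Derivation:
All 13 rotations (rotation i = S[i:]+S[:i]):
  rot[0] = mississippiC$
  rot[1] = ississippiC$m
  rot[2] = ssissippiC$mi
  rot[3] = sissippiC$mis
  rot[4] = issippiC$miss
  rot[5] = ssippiC$missi
  rot[6] = sippiC$missis
  rot[7] = ippiC$mississ
  rot[8] = ppiC$mississi
  rot[9] = piC$mississip
  rot[10] = iC$mississipp
  rot[11] = C$mississippi
  rot[12] = $mississippiC
Sorted (with $ < everything):
  sorted[0] = $mississippiC  (last char: 'C')
  sorted[1] = C$mississippi  (last char: 'i')
  sorted[2] = iC$mississipp  (last char: 'p')
  sorted[3] = ippiC$mississ  (last char: 's')
  sorted[4] = issippiC$miss  (last char: 's')
  sorted[5] = ississippiC$m  (last char: 'm')
  sorted[6] = mississippiC$  (last char: '$')
  sorted[7] = piC$mississip  (last char: 'p')
  sorted[8] = ppiC$mississi  (last char: 'i')
  sorted[9] = sippiC$missis  (last char: 's')
  sorted[10] = sissippiC$mis  (last char: 's')
  sorted[11] = ssippiC$missi  (last char: 'i')
  sorted[12] = ssissippiC$mi  (last char: 'i')
Last column: Cipssm$pissii
Original string S is at sorted index 6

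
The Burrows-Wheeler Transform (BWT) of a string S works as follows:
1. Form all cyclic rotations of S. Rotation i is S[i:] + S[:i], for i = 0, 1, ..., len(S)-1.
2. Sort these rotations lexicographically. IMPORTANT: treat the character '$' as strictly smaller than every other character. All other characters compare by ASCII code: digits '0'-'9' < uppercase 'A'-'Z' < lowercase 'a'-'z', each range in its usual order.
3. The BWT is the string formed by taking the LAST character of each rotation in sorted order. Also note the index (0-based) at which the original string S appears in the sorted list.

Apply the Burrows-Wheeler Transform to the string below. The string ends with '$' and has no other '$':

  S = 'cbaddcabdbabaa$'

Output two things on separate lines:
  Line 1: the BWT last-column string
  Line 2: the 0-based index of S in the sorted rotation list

Answer: aabbcbadcad$bda
11

Derivation:
All 15 rotations (rotation i = S[i:]+S[:i]):
  rot[0] = cbaddcabdbabaa$
  rot[1] = baddcabdbabaa$c
  rot[2] = addcabdbabaa$cb
  rot[3] = ddcabdbabaa$cba
  rot[4] = dcabdbabaa$cbad
  rot[5] = cabdbabaa$cbadd
  rot[6] = abdbabaa$cbaddc
  rot[7] = bdbabaa$cbaddca
  rot[8] = dbabaa$cbaddcab
  rot[9] = babaa$cbaddcabd
  rot[10] = abaa$cbaddcabdb
  rot[11] = baa$cbaddcabdba
  rot[12] = aa$cbaddcabdbab
  rot[13] = a$cbaddcabdbaba
  rot[14] = $cbaddcabdbabaa
Sorted (with $ < everything):
  sorted[0] = $cbaddcabdbabaa  (last char: 'a')
  sorted[1] = a$cbaddcabdbaba  (last char: 'a')
  sorted[2] = aa$cbaddcabdbab  (last char: 'b')
  sorted[3] = abaa$cbaddcabdb  (last char: 'b')
  sorted[4] = abdbabaa$cbaddc  (last char: 'c')
  sorted[5] = addcabdbabaa$cb  (last char: 'b')
  sorted[6] = baa$cbaddcabdba  (last char: 'a')
  sorted[7] = babaa$cbaddcabd  (last char: 'd')
  sorted[8] = baddcabdbabaa$c  (last char: 'c')
  sorted[9] = bdbabaa$cbaddca  (last char: 'a')
  sorted[10] = cabdbabaa$cbadd  (last char: 'd')
  sorted[11] = cbaddcabdbabaa$  (last char: '$')
  sorted[12] = dbabaa$cbaddcab  (last char: 'b')
  sorted[13] = dcabdbabaa$cbad  (last char: 'd')
  sorted[14] = ddcabdbabaa$cba  (last char: 'a')
Last column: aabbcbadcad$bda
Original string S is at sorted index 11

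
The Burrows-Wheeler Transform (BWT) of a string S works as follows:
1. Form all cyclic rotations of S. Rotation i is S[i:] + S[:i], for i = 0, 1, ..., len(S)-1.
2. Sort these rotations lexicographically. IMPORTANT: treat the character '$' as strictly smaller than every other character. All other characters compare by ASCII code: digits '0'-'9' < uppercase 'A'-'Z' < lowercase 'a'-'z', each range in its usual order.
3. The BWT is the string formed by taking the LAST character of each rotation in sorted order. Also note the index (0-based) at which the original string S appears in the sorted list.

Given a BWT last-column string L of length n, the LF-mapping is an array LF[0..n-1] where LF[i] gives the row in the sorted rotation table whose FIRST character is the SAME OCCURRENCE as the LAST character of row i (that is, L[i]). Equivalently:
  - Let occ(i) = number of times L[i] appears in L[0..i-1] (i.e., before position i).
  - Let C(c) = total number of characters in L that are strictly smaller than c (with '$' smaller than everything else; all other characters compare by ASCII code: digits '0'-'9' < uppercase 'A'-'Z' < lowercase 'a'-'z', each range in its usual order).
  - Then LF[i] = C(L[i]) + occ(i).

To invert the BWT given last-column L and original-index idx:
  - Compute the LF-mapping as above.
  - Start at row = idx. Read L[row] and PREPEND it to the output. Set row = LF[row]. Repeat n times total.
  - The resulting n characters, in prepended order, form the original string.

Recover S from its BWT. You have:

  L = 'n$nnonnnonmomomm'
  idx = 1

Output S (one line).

LF mapping: 5 0 6 7 12 8 9 10 13 11 1 14 2 15 3 4
Walk LF starting at row 1, prepending L[row]:
  step 1: row=1, L[1]='$', prepend. Next row=LF[1]=0
  step 2: row=0, L[0]='n', prepend. Next row=LF[0]=5
  step 3: row=5, L[5]='n', prepend. Next row=LF[5]=8
  step 4: row=8, L[8]='o', prepend. Next row=LF[8]=13
  step 5: row=13, L[13]='o', prepend. Next row=LF[13]=15
  step 6: row=15, L[15]='m', prepend. Next row=LF[15]=4
  step 7: row=4, L[4]='o', prepend. Next row=LF[4]=12
  step 8: row=12, L[12]='m', prepend. Next row=LF[12]=2
  step 9: row=2, L[2]='n', prepend. Next row=LF[2]=6
  step 10: row=6, L[6]='n', prepend. Next row=LF[6]=9
  step 11: row=9, L[9]='n', prepend. Next row=LF[9]=11
  step 12: row=11, L[11]='o', prepend. Next row=LF[11]=14
  step 13: row=14, L[14]='m', prepend. Next row=LF[14]=3
  step 14: row=3, L[3]='n', prepend. Next row=LF[3]=7
  step 15: row=7, L[7]='n', prepend. Next row=LF[7]=10
  step 16: row=10, L[10]='m', prepend. Next row=LF[10]=1
Reversed output: mnnmonnnmomoonn$

Answer: mnnmonnnmomoonn$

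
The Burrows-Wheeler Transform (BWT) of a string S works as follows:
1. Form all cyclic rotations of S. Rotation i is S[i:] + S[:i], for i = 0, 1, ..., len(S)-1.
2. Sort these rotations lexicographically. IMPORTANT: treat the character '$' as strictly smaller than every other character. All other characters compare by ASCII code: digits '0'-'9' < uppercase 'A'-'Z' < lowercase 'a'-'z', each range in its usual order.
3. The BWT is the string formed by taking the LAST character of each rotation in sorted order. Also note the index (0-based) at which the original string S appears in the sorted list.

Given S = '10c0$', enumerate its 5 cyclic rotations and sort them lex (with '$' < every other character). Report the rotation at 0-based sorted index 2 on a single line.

All 5 rotations (rotation i = S[i:]+S[:i]):
  rot[0] = 10c0$
  rot[1] = 0c0$1
  rot[2] = c0$10
  rot[3] = 0$10c
  rot[4] = $10c0
Sorted (with $ < everything):
  sorted[0] = $10c0
  sorted[1] = 0$10c
  sorted[2] = 0c0$1
  sorted[3] = 10c0$
  sorted[4] = c0$10
sorted[2] = 0c0$1

Answer: 0c0$1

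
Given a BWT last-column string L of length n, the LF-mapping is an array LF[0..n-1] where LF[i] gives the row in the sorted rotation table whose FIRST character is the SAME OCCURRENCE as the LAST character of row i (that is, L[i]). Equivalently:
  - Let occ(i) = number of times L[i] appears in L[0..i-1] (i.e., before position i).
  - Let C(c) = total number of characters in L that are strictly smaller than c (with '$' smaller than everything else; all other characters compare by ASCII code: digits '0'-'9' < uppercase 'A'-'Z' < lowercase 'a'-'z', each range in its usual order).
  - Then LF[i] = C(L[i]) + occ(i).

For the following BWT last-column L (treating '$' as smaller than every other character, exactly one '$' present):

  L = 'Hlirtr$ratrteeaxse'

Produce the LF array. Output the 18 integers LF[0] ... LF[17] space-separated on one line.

Char counts: '$':1, 'H':1, 'a':2, 'e':3, 'i':1, 'l':1, 'r':4, 's':1, 't':3, 'x':1
C (first-col start): C('$')=0, C('H')=1, C('a')=2, C('e')=4, C('i')=7, C('l')=8, C('r')=9, C('s')=13, C('t')=14, C('x')=17
L[0]='H': occ=0, LF[0]=C('H')+0=1+0=1
L[1]='l': occ=0, LF[1]=C('l')+0=8+0=8
L[2]='i': occ=0, LF[2]=C('i')+0=7+0=7
L[3]='r': occ=0, LF[3]=C('r')+0=9+0=9
L[4]='t': occ=0, LF[4]=C('t')+0=14+0=14
L[5]='r': occ=1, LF[5]=C('r')+1=9+1=10
L[6]='$': occ=0, LF[6]=C('$')+0=0+0=0
L[7]='r': occ=2, LF[7]=C('r')+2=9+2=11
L[8]='a': occ=0, LF[8]=C('a')+0=2+0=2
L[9]='t': occ=1, LF[9]=C('t')+1=14+1=15
L[10]='r': occ=3, LF[10]=C('r')+3=9+3=12
L[11]='t': occ=2, LF[11]=C('t')+2=14+2=16
L[12]='e': occ=0, LF[12]=C('e')+0=4+0=4
L[13]='e': occ=1, LF[13]=C('e')+1=4+1=5
L[14]='a': occ=1, LF[14]=C('a')+1=2+1=3
L[15]='x': occ=0, LF[15]=C('x')+0=17+0=17
L[16]='s': occ=0, LF[16]=C('s')+0=13+0=13
L[17]='e': occ=2, LF[17]=C('e')+2=4+2=6

Answer: 1 8 7 9 14 10 0 11 2 15 12 16 4 5 3 17 13 6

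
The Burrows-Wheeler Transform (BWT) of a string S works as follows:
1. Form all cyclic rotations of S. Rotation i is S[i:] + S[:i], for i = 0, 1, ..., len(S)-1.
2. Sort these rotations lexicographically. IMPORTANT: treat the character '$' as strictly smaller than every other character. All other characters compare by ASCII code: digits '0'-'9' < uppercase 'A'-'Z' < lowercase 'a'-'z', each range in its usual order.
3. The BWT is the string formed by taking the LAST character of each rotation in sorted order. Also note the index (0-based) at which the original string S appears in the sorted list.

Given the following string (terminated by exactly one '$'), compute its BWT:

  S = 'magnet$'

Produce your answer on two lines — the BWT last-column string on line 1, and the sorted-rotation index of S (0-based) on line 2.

Answer: tmna$ge
4

Derivation:
All 7 rotations (rotation i = S[i:]+S[:i]):
  rot[0] = magnet$
  rot[1] = agnet$m
  rot[2] = gnet$ma
  rot[3] = net$mag
  rot[4] = et$magn
  rot[5] = t$magne
  rot[6] = $magnet
Sorted (with $ < everything):
  sorted[0] = $magnet  (last char: 't')
  sorted[1] = agnet$m  (last char: 'm')
  sorted[2] = et$magn  (last char: 'n')
  sorted[3] = gnet$ma  (last char: 'a')
  sorted[4] = magnet$  (last char: '$')
  sorted[5] = net$mag  (last char: 'g')
  sorted[6] = t$magne  (last char: 'e')
Last column: tmna$ge
Original string S is at sorted index 4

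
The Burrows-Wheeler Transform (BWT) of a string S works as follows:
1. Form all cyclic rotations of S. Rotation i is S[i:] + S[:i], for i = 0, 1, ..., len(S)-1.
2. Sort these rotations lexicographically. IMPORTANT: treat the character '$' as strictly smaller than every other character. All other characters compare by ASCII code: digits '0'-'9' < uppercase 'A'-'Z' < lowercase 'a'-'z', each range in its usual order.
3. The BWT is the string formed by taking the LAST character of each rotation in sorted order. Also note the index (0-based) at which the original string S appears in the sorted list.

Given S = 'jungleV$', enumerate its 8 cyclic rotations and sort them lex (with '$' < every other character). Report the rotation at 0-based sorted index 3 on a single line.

Answer: gleV$jun

Derivation:
All 8 rotations (rotation i = S[i:]+S[:i]):
  rot[0] = jungleV$
  rot[1] = ungleV$j
  rot[2] = ngleV$ju
  rot[3] = gleV$jun
  rot[4] = leV$jung
  rot[5] = eV$jungl
  rot[6] = V$jungle
  rot[7] = $jungleV
Sorted (with $ < everything):
  sorted[0] = $jungleV
  sorted[1] = V$jungle
  sorted[2] = eV$jungl
  sorted[3] = gleV$jun
  sorted[4] = jungleV$
  sorted[5] = leV$jung
  sorted[6] = ngleV$ju
  sorted[7] = ungleV$j
sorted[3] = gleV$jun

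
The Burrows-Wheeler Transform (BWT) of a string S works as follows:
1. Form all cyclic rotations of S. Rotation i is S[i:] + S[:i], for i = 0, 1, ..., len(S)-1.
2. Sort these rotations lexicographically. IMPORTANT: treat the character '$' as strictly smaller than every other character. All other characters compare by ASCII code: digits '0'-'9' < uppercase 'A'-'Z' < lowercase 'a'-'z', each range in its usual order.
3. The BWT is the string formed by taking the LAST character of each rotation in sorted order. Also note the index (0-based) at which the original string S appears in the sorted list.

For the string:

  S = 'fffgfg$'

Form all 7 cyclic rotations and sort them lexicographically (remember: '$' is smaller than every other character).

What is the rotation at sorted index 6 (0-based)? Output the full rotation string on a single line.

Answer: gfg$fff

Derivation:
All 7 rotations (rotation i = S[i:]+S[:i]):
  rot[0] = fffgfg$
  rot[1] = ffgfg$f
  rot[2] = fgfg$ff
  rot[3] = gfg$fff
  rot[4] = fg$fffg
  rot[5] = g$fffgf
  rot[6] = $fffgfg
Sorted (with $ < everything):
  sorted[0] = $fffgfg
  sorted[1] = fffgfg$
  sorted[2] = ffgfg$f
  sorted[3] = fg$fffg
  sorted[4] = fgfg$ff
  sorted[5] = g$fffgf
  sorted[6] = gfg$fff
sorted[6] = gfg$fff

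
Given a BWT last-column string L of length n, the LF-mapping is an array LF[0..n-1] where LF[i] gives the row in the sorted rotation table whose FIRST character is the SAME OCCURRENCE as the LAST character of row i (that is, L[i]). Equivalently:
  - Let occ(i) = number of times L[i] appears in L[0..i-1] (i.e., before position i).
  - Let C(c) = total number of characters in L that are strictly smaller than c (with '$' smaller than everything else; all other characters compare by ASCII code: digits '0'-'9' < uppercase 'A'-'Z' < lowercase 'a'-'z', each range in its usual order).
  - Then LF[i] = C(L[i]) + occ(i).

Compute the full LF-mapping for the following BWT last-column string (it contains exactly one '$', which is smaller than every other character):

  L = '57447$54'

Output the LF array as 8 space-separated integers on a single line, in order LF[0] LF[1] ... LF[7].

Answer: 4 6 1 2 7 0 5 3

Derivation:
Char counts: '$':1, '4':3, '5':2, '7':2
C (first-col start): C('$')=0, C('4')=1, C('5')=4, C('7')=6
L[0]='5': occ=0, LF[0]=C('5')+0=4+0=4
L[1]='7': occ=0, LF[1]=C('7')+0=6+0=6
L[2]='4': occ=0, LF[2]=C('4')+0=1+0=1
L[3]='4': occ=1, LF[3]=C('4')+1=1+1=2
L[4]='7': occ=1, LF[4]=C('7')+1=6+1=7
L[5]='$': occ=0, LF[5]=C('$')+0=0+0=0
L[6]='5': occ=1, LF[6]=C('5')+1=4+1=5
L[7]='4': occ=2, LF[7]=C('4')+2=1+2=3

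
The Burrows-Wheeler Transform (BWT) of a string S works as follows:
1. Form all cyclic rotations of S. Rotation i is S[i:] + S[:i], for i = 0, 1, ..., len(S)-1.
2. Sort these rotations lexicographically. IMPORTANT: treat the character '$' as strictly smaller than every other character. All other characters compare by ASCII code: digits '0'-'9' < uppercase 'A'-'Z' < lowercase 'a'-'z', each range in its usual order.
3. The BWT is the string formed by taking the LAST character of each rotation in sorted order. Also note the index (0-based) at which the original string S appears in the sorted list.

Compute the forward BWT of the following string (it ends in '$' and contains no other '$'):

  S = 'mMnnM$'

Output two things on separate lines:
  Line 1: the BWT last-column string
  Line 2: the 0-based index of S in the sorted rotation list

Answer: Mnm$nM
3

Derivation:
All 6 rotations (rotation i = S[i:]+S[:i]):
  rot[0] = mMnnM$
  rot[1] = MnnM$m
  rot[2] = nnM$mM
  rot[3] = nM$mMn
  rot[4] = M$mMnn
  rot[5] = $mMnnM
Sorted (with $ < everything):
  sorted[0] = $mMnnM  (last char: 'M')
  sorted[1] = M$mMnn  (last char: 'n')
  sorted[2] = MnnM$m  (last char: 'm')
  sorted[3] = mMnnM$  (last char: '$')
  sorted[4] = nM$mMn  (last char: 'n')
  sorted[5] = nnM$mM  (last char: 'M')
Last column: Mnm$nM
Original string S is at sorted index 3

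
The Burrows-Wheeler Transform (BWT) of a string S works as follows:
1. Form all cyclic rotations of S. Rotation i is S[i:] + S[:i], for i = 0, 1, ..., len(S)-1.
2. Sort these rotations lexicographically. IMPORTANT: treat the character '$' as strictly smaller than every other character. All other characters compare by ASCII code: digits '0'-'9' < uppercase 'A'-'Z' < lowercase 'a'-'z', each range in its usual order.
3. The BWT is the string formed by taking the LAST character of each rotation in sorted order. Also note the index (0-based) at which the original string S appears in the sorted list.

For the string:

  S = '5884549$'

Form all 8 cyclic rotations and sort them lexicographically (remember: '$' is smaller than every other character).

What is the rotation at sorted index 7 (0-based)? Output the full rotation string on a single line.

All 8 rotations (rotation i = S[i:]+S[:i]):
  rot[0] = 5884549$
  rot[1] = 884549$5
  rot[2] = 84549$58
  rot[3] = 4549$588
  rot[4] = 549$5884
  rot[5] = 49$58845
  rot[6] = 9$588454
  rot[7] = $5884549
Sorted (with $ < everything):
  sorted[0] = $5884549
  sorted[1] = 4549$588
  sorted[2] = 49$58845
  sorted[3] = 549$5884
  sorted[4] = 5884549$
  sorted[5] = 84549$58
  sorted[6] = 884549$5
  sorted[7] = 9$588454
sorted[7] = 9$588454

Answer: 9$588454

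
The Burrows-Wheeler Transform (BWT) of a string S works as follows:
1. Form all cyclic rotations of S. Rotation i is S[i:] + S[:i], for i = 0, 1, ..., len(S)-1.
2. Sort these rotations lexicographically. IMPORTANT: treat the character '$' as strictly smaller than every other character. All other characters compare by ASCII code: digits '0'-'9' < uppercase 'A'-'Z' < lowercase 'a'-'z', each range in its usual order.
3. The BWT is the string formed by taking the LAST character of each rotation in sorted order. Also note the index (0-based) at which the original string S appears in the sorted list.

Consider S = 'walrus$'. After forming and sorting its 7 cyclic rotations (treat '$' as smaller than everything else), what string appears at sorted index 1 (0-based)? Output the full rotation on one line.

All 7 rotations (rotation i = S[i:]+S[:i]):
  rot[0] = walrus$
  rot[1] = alrus$w
  rot[2] = lrus$wa
  rot[3] = rus$wal
  rot[4] = us$walr
  rot[5] = s$walru
  rot[6] = $walrus
Sorted (with $ < everything):
  sorted[0] = $walrus
  sorted[1] = alrus$w
  sorted[2] = lrus$wa
  sorted[3] = rus$wal
  sorted[4] = s$walru
  sorted[5] = us$walr
  sorted[6] = walrus$
sorted[1] = alrus$w

Answer: alrus$w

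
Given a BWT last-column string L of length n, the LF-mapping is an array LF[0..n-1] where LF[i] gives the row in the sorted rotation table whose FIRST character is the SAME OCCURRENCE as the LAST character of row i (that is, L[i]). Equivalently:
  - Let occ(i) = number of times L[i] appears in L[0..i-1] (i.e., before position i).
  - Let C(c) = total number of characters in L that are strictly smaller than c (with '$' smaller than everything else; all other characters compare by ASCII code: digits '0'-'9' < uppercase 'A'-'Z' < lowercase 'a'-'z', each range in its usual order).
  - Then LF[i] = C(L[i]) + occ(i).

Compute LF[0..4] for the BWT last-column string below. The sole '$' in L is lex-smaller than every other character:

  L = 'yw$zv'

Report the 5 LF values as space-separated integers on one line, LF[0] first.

Answer: 3 2 0 4 1

Derivation:
Char counts: '$':1, 'v':1, 'w':1, 'y':1, 'z':1
C (first-col start): C('$')=0, C('v')=1, C('w')=2, C('y')=3, C('z')=4
L[0]='y': occ=0, LF[0]=C('y')+0=3+0=3
L[1]='w': occ=0, LF[1]=C('w')+0=2+0=2
L[2]='$': occ=0, LF[2]=C('$')+0=0+0=0
L[3]='z': occ=0, LF[3]=C('z')+0=4+0=4
L[4]='v': occ=0, LF[4]=C('v')+0=1+0=1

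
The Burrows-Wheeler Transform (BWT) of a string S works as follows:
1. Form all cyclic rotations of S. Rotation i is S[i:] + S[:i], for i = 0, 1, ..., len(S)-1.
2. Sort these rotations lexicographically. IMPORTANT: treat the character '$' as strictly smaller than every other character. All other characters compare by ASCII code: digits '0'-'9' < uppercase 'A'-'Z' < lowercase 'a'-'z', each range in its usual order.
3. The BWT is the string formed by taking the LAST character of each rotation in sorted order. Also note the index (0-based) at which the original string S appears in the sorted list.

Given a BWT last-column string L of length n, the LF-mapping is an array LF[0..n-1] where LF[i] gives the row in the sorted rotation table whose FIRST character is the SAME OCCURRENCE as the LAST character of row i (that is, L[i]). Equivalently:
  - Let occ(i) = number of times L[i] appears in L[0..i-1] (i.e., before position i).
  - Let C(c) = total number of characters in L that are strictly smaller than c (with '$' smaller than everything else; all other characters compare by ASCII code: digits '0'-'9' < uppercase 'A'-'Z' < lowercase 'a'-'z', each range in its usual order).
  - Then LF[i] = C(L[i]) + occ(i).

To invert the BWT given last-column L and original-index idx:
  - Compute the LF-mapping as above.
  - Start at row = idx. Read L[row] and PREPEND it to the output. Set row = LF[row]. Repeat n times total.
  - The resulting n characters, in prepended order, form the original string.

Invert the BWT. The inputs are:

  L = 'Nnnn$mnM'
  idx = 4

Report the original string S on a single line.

LF mapping: 2 4 5 6 0 3 7 1
Walk LF starting at row 4, prepending L[row]:
  step 1: row=4, L[4]='$', prepend. Next row=LF[4]=0
  step 2: row=0, L[0]='N', prepend. Next row=LF[0]=2
  step 3: row=2, L[2]='n', prepend. Next row=LF[2]=5
  step 4: row=5, L[5]='m', prepend. Next row=LF[5]=3
  step 5: row=3, L[3]='n', prepend. Next row=LF[3]=6
  step 6: row=6, L[6]='n', prepend. Next row=LF[6]=7
  step 7: row=7, L[7]='M', prepend. Next row=LF[7]=1
  step 8: row=1, L[1]='n', prepend. Next row=LF[1]=4
Reversed output: nMnnmnN$

Answer: nMnnmnN$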